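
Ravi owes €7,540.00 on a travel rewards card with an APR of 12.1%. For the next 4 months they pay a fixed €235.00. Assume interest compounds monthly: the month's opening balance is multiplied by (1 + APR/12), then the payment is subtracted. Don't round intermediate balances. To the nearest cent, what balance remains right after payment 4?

€6,894.43

Monthly rate r = 12.1%/12 = 1.00833% = 0.0100833.
Each month: B ← B·(1+r) − €235.00.
Month 1: interest €76.03; balance after payment €7,381.03.
Month 2: interest €74.43; balance after payment €7,220.45.
Month 3: interest €72.81; balance after payment €7,058.26.
Month 4: interest €71.17; balance after payment €6,894.43.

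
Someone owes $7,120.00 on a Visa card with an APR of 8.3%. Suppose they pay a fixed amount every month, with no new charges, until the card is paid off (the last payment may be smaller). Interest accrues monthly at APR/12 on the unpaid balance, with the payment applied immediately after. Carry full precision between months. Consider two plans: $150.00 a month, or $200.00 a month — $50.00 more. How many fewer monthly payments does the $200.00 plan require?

Monthly rate r = 8.3%/12 = 0.691667% = 0.00691667.
At $150.00/mo: n = ⌈−ln(1 − rB₀/P)/ln(1+r)⌉ = 58 payments (last $110.37); total interest = total paid − $7,120.00 = $1,540.37.
At $200.00/mo: 42 payments (last $1.90); total interest $1,081.90.
Payments saved = 58 − 42 = 16.

16 fewer payments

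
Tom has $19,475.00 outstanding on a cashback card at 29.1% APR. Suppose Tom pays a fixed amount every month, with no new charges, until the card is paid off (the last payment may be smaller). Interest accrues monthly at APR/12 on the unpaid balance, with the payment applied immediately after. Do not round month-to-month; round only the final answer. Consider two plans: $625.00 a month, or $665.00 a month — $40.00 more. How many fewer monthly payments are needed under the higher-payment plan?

Monthly rate r = 29.1%/12 = 2.425% = 0.02425.
At $625.00/mo: n = ⌈−ln(1 − rB₀/P)/ln(1+r)⌉ = 59 payments (last $506.02); total interest = total paid − $19,475.00 = $17,281.02.
At $665.00/mo: 52 payments (last $459.58); total interest $14,899.58.
Payments saved = 59 − 52 = 7.

7 fewer payments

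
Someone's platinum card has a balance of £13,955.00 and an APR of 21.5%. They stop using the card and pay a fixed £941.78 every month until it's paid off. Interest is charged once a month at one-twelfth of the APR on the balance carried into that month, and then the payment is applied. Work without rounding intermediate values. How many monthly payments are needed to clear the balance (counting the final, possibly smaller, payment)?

18 months

Monthly rate r = 21.5%/12 = 1.79167% = 0.0179167.
Recurrence: B ← B·(1+r) − £941.78.
Month 1: interest £250.03; balance after payment £13,263.25.
Month 2: interest £237.63; balance after payment £12,559.10.
Closed form: n = −ln(1 − rB₀/P)/ln(1+r) = −ln(0.73452)/ln(1.01792) ≈ 17.375, so the balance reaches zero during payment 18.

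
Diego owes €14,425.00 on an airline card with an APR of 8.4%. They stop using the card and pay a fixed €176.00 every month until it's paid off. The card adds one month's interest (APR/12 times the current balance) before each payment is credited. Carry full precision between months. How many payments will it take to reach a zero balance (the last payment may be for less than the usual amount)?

Monthly rate r = 8.4%/12 = 0.7% = 0.007.
Recurrence: B ← B·(1+r) − €176.00.
Month 1: interest €100.98; balance after payment €14,349.98.
Month 2: interest €100.45; balance after payment €14,274.42.
Closed form: n = −ln(1 − rB₀/P)/ln(1+r) = −ln(0.42628)/ln(1.007) ≈ 122.235, so the balance reaches zero during payment 123.

123 payments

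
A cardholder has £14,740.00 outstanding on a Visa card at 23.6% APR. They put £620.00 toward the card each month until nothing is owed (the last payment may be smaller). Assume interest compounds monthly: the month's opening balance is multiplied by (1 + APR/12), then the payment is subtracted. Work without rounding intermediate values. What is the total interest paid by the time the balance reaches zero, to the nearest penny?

£5,326.10

Monthly rate r = 23.6%/12 = 1.96667% = 0.0196667.
Payoff takes n = ⌈−ln(1 − rB₀/P)/ln(1+r)⌉ = ⌈32.362⌉ = 33 payments; the last is £226.10.
Total paid = 32·£620.00 + £226.10 = £20,066.10.
Total interest = total paid − principal = £20,066.10 − £14,740.00 = £5,326.10.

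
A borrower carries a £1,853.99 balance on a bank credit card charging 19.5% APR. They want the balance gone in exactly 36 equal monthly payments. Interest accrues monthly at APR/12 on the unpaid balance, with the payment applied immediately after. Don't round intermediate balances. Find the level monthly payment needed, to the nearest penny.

£68.43

Monthly rate r = 19.5%/12 = 1.625% = 0.01625.
Level-payment amortization: P = B₀·r / (1 − (1+r)^(−n)) = 1853.99·0.01625 / (1 − 1.01625^(−36)).
Denominator 1 − (1+r)^(−36) = 0.440268317.
P = 30.1273 / 0.440268317 ≈ 68.43.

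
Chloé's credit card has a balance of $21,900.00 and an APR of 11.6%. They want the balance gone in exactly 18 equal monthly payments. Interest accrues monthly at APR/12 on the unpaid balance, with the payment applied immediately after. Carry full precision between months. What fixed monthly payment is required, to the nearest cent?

Monthly rate r = 11.6%/12 = 0.966667% = 0.00966667.
Level-payment amortization: P = B₀·r / (1 − (1+r)^(−n)) = 21900.00·0.00966667 / (1 − 1.00967^(−18)).
Denominator 1 − (1+r)^(−18) = 0.159000641.
P = 211.7 / 0.159000641 ≈ 1331.44.

$1,331.44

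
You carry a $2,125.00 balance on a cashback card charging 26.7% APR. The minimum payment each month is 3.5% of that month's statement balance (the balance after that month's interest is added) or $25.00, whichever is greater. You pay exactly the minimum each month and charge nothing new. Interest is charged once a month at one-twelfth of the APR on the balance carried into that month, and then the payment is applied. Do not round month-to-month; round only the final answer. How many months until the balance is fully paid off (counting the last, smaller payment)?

126 months

Monthly rate r = 26.7%/12 = 2.225% = 0.02225.
While 3.5% of the post-interest balance exceeds $25.00, each month B ← (B·(1+r))·(1 − 0.035), i.e. B shrinks by the factor (1+r)·0.965 = 0.98647.
This holds for months 1–82. Entering month 83 the balance is $695.48; 3.5% of the post-interest balance is now below $25.00, so the flat $25.00 minimum applies from here.
From month 83 a fixed $25.00 at rate r clears $695.48 in 44 more payments. Total: 82 + 44 = 126 months.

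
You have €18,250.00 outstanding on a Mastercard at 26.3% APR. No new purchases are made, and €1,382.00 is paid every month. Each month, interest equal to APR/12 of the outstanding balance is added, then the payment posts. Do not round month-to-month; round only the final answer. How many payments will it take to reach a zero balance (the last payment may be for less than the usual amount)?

Monthly rate r = 26.3%/12 = 2.19167% = 0.0219167.
Recurrence: B ← B·(1+r) − €1,382.00.
Month 1: interest €399.98; balance after payment €17,267.98.
Month 2: interest €378.46; balance after payment €16,264.44.
Closed form: n = −ln(1 − rB₀/P)/ln(1+r) = −ln(0.71058)/ln(1.02192) ≈ 15.760, so the balance reaches zero during payment 16.

16 payments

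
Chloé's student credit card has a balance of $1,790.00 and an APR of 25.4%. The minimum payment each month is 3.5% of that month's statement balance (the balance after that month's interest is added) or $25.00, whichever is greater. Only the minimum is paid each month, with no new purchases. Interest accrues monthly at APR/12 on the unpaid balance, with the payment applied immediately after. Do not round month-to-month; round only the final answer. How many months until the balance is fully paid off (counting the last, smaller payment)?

107 months

Monthly rate r = 25.4%/12 = 2.11667% = 0.0211667.
While 3.5% of the post-interest balance exceeds $25.00, each month B ← (B·(1+r))·(1 − 0.035), i.e. B shrinks by the factor (1+r)·0.965 = 0.98543.
This holds for months 1–65. Entering month 66 the balance is $689.30; 3.5% of the post-interest balance is now below $25.00, so the flat $25.00 minimum applies from here.
From month 66 a fixed $25.00 at rate r clears $689.30 in 42 more payments. Total: 65 + 42 = 107 months.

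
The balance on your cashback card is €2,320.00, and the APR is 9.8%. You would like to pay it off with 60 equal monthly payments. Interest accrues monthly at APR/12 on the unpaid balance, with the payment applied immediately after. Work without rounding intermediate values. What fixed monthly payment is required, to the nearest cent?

€49.07

Monthly rate r = 9.8%/12 = 0.816667% = 0.00816667.
Level-payment amortization: P = B₀·r / (1 − (1+r)^(−n)) = 2320.00·0.00816667 / (1 − 1.00817^(−60)).
Denominator 1 − (1+r)^(−60) = 0.386153262.
P = 18.9467 / 0.386153262 ≈ 49.07.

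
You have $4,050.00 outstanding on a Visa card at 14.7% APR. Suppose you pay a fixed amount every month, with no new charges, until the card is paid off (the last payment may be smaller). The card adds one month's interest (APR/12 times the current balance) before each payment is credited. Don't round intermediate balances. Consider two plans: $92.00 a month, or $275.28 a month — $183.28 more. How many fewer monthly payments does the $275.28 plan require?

47 fewer payments

Monthly rate r = 14.7%/12 = 1.225% = 0.01225.
At $92.00/mo: n = ⌈−ln(1 − rB₀/P)/ln(1+r)⌉ = 64 payments (last $59.62); total interest = total paid − $4,050.00 = $1,805.62.
At $275.28/mo: 17 payments (last $88.92); total interest $443.40.
Payments saved = 64 − 17 = 47.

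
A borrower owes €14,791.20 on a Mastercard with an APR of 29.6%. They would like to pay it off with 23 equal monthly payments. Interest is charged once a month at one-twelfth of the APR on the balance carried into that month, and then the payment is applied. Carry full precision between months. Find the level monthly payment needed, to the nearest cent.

€850.37

Monthly rate r = 29.6%/12 = 2.46667% = 0.0246667.
Level-payment amortization: P = B₀·r / (1 − (1+r)^(−n)) = 14791.20·0.0246667 / (1 − 1.02467^(−23)).
Denominator 1 − (1+r)^(−23) = 0.429047465.
P = 364.85 / 0.429047465 ≈ 850.37.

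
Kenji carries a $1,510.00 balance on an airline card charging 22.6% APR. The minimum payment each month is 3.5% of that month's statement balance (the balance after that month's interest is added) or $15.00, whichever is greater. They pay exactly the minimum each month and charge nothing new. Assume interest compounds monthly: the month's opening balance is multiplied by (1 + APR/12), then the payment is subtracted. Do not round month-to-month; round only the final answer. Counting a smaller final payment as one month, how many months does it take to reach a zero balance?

116 months

Monthly rate r = 22.6%/12 = 1.88333% = 0.0188333.
While 3.5% of the post-interest balance exceeds $15.00, each month B ← (B·(1+r))·(1 − 0.035), i.e. B shrinks by the factor (1+r)·0.965 = 0.98317.
This holds for months 1–76. Entering month 77 the balance is $415.81; 3.5% of the post-interest balance is now below $15.00, so the flat $15.00 minimum applies from here.
From month 77 a fixed $15.00 at rate r clears $415.81 in 40 more payments. Total: 76 + 40 = 116 months.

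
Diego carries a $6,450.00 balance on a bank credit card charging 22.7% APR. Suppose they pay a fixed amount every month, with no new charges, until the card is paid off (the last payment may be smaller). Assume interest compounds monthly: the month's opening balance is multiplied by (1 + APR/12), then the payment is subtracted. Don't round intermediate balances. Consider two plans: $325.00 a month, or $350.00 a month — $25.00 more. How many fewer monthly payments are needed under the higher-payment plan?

3 fewer payments

Monthly rate r = 22.7%/12 = 1.89167% = 0.0189167.
At $325.00/mo: n = ⌈−ln(1 − rB₀/P)/ln(1+r)⌉ = 26 payments (last $38.15); total interest = total paid − $6,450.00 = $1,713.15.
At $350.00/mo: 23 payments (last $305.97); total interest $1,555.97.
Payments saved = 26 − 23 = 3.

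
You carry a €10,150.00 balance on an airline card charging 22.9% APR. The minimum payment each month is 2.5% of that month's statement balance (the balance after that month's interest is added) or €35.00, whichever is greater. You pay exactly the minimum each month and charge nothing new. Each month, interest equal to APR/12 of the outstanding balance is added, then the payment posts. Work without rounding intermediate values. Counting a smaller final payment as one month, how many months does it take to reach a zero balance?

Monthly rate r = 22.9%/12 = 1.90833% = 0.0190833.
While 2.5% of the post-interest balance exceeds €35.00, each month B ← (B·(1+r))·(1 − 0.025), i.e. B shrinks by the factor (1+r)·0.975 = 0.99361.
This holds for months 1–312. Entering month 313 the balance is €1,371.93; 2.5% of the post-interest balance is now below €35.00, so the flat €35.00 minimum applies from here.
From month 313 a fixed €35.00 at rate r clears €1,371.93 in 73 more payments. Total: 312 + 73 = 385 months.

385 months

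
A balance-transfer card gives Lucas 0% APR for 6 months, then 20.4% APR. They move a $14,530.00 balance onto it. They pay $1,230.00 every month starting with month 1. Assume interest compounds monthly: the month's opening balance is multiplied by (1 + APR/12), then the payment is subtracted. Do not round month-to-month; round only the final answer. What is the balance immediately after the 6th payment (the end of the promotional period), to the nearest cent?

Promo months 1–6 at r₀ = 0%/12 = 0; months 7+ at r₁ = 20.4%/12 = 0.017.
After month 6 (no interest yet): B = $14,530.00 − 6·$1,230.00 = $7,150.00.

$7,150.00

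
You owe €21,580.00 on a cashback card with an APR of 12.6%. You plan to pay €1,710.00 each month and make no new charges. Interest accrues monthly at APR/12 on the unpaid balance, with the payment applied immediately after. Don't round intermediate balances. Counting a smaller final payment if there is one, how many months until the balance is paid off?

14 months

Monthly rate r = 12.6%/12 = 1.05% = 0.0105.
Recurrence: B ← B·(1+r) − €1,710.00.
Month 1: interest €226.59; balance after payment €20,096.59.
Month 2: interest €211.01; balance after payment €18,597.60.
Closed form: n = −ln(1 − rB₀/P)/ln(1+r) = −ln(0.86749)/ln(1.0105) ≈ 13.609, so the balance reaches zero during payment 14.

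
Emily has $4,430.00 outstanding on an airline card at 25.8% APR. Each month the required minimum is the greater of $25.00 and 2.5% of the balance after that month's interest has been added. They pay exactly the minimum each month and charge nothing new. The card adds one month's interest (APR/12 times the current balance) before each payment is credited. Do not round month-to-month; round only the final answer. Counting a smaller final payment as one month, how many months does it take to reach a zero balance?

460 months

Monthly rate r = 25.8%/12 = 2.15% = 0.0215.
While 2.5% of the post-interest balance exceeds $25.00, each month B ← (B·(1+r))·(1 − 0.025), i.e. B shrinks by the factor (1+r)·0.975 = 0.99596.
This holds for months 1–374. Entering month 375 the balance is $975.62; 2.5% of the post-interest balance is now below $25.00, so the flat $25.00 minimum applies from here.
From month 375 a fixed $25.00 at rate r clears $975.62 in 86 more payments. Total: 374 + 86 = 460 months.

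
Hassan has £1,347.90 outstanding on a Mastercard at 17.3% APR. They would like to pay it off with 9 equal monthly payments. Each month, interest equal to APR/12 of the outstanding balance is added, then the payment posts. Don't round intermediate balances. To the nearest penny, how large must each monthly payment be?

Monthly rate r = 17.3%/12 = 1.44167% = 0.0144167.
Level-payment amortization: P = B₀·r / (1 − (1+r)^(−n)) = 1347.90·0.0144167 / (1 − 1.01442^(−9)).
Denominator 1 − (1+r)^(−9) = 0.12087098.
P = 19.4322 / 0.12087098 ≈ 160.77.

£160.77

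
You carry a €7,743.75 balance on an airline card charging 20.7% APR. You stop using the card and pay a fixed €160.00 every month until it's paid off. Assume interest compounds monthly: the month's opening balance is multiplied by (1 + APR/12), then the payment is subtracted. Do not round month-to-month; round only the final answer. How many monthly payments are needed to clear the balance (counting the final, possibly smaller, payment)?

106 months

Monthly rate r = 20.7%/12 = 1.725% = 0.01725.
Recurrence: B ← B·(1+r) − €160.00.
Month 1: interest €133.58; balance after payment €7,717.33.
Month 2: interest €133.12; balance after payment €7,690.45.
Closed form: n = −ln(1 − rB₀/P)/ln(1+r) = −ln(0.16513)/ln(1.01725) ≈ 105.306, so the balance reaches zero during payment 106.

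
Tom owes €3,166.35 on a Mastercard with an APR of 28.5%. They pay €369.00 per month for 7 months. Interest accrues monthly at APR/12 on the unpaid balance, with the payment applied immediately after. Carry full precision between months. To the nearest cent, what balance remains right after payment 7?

Monthly rate r = 28.5%/12 = 2.375% = 0.02375.
Each month: B ← B·(1+r) − €369.00.
Month 1: interest €75.20; balance after payment €2,872.55.
Month 2: interest €68.22; balance after payment €2,571.77.
Month 3: interest €61.08; balance after payment €2,263.85.
Month 4: interest €53.77; balance after payment €1,948.62.
Month 5: interest €46.28; balance after payment €1,625.90.
Month 6: interest €38.62; balance after payment €1,295.51.
Month 7: interest €30.77; balance after payment €957.28.

€957.28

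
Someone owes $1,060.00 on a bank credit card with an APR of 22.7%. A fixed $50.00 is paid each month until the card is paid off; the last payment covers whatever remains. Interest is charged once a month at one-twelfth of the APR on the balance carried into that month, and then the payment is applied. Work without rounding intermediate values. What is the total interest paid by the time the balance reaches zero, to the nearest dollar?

Monthly rate r = 22.7%/12 = 1.89167% = 0.0189167.
Payoff takes n = ⌈−ln(1 − rB₀/P)/ln(1+r)⌉ = ⌈27.351⌉ = 28 payments; the last is $17.64.
Total paid = 27·$50.00 + $17.64 = $1,367.64.
Total interest = total paid − principal = $1,367.64 − $1,060.00 = $307.64.

$308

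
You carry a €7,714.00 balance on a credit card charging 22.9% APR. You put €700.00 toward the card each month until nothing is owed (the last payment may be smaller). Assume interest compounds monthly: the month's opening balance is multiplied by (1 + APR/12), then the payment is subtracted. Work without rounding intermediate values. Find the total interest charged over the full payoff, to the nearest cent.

€1,030.47

Monthly rate r = 22.9%/12 = 1.90833% = 0.0190833.
Payoff takes n = ⌈−ln(1 − rB₀/P)/ln(1+r)⌉ = ⌈12.490⌉ = 13 payments; the last is €344.47.
Total paid = 12·€700.00 + €344.47 = €8,744.47.
Total interest = total paid − principal = €8,744.47 − €7,714.00 = €1,030.47.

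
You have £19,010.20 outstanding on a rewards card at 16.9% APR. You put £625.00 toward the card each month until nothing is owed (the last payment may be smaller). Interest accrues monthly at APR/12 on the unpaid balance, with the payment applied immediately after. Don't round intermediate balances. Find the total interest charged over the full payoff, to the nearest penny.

Monthly rate r = 16.9%/12 = 1.40833% = 0.0140833.
Payoff takes n = ⌈−ln(1 − rB₀/P)/ln(1+r)⌉ = ⌈39.989⌉ = 40 payments; the last is £618.26.
Total paid = 39·£625.00 + £618.26 = £24,993.26.
Total interest = total paid − principal = £24,993.26 − £19,010.20 = £5,983.06.

£5,983.06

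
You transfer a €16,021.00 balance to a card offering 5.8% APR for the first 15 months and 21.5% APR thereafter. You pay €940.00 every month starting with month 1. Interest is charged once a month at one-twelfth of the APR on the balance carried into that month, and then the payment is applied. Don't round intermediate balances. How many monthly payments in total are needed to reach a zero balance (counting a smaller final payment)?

18 payments

Promo months 1–15 at r₀ = 5.8%/12 = 0.00483333; months 16+ at r₁ = 21.5%/12 = 0.0179167.
After month 15: iterate B ← B·(1+r₀) − €940.00 for 15 months → €2,635.47.
Then at r₁ with €940.00/mo: n₂ = −ln(1 − r₁·B/P)/ln(1+r₁) ≈ 2.90 → 3 more payments.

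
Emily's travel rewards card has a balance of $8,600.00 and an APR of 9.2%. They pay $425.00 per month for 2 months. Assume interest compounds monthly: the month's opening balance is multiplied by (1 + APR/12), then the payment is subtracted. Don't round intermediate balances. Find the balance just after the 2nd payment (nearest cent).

$7,879.11

Monthly rate r = 9.2%/12 = 0.766667% = 0.00766667.
Each month: B ← B·(1+r) − $425.00.
Month 1: interest $65.93; balance after payment $8,240.93.
Month 2: interest $63.18; balance after payment $7,879.11.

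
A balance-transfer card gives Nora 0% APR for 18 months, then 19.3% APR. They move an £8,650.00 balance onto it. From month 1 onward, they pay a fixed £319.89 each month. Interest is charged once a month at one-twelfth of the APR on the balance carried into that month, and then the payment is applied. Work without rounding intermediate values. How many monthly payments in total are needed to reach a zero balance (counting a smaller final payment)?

Promo months 1–18 at r₀ = 0%/12 = 0; months 19+ at r₁ = 19.3%/12 = 0.0160833.
After month 18 (no interest yet): B = £8,650.00 − 18·£319.89 = £2,891.98.
Then at r₁ with £319.89/mo: n₂ = −ln(1 − r₁·B/P)/ln(1+r₁) ≈ 9.85 → 10 more payments.

28 months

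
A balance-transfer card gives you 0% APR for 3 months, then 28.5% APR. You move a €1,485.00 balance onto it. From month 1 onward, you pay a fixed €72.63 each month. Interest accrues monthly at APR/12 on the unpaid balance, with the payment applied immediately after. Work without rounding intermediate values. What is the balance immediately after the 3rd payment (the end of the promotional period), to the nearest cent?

Promo months 1–3 at r₀ = 0%/12 = 0; months 4+ at r₁ = 28.5%/12 = 0.02375.
After month 3 (no interest yet): B = €1,485.00 − 3·€72.63 = €1,267.11.

€1,267.11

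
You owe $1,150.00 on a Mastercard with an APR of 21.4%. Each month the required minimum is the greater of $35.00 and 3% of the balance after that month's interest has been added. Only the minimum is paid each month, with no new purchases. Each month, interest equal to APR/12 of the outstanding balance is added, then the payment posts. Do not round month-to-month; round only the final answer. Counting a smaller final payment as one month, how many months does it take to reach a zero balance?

Monthly rate r = 21.4%/12 = 1.78333% = 0.0178333.
While 3% of the post-interest balance exceeds $35.00, each month B ← (B·(1+r))·(1 − 0.03), i.e. B shrinks by the factor (1+r)·0.97 = 0.9873.
This holds for months 1–1. Entering month 2 the balance is $1,135.39; 3% of the post-interest balance is now below $35.00, so the flat $35.00 minimum applies from here.
From month 2 a fixed $35.00 at rate r clears $1,135.39 in 49 more payments. Total: 1 + 49 = 50 months.

50 months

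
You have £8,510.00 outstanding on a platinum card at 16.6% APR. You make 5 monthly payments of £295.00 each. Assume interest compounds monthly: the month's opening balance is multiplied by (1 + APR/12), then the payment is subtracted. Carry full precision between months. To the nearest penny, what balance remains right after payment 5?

Monthly rate r = 16.6%/12 = 1.38333% = 0.0138333.
Each month: B ← B·(1+r) − £295.00.
Month 1: interest £117.72; balance after payment £8,332.72.
Month 2: interest £115.27; balance after payment £8,152.99.
Month 3: interest £112.78; balance after payment £7,970.77.
Month 4: interest £110.26; balance after payment £7,786.04.
Month 5: interest £107.71; balance after payment £7,598.74.

£7,598.74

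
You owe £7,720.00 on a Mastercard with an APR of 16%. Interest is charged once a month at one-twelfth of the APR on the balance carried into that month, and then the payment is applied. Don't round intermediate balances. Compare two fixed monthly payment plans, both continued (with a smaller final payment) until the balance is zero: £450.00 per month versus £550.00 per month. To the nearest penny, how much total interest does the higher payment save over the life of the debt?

Monthly rate r = 16%/12 = 1.33333% = 0.0133333.
At £450.00/mo: n = ⌈−ln(1 − rB₀/P)/ln(1+r)⌉ = 20 payments (last £274.93); total interest = total paid − £7,720.00 = £1,104.93.
At £550.00/mo: 16 payments (last £355.13); total interest £885.13.
Interest saved = £1,104.93 − £885.13 = £219.80.

£219.80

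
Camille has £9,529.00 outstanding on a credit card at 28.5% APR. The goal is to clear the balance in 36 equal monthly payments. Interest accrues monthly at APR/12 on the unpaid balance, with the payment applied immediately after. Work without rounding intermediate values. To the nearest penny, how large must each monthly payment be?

Monthly rate r = 28.5%/12 = 2.375% = 0.02375.
Level-payment amortization: P = B₀·r / (1 − (1+r)^(−n)) = 9529.00·0.02375 / (1 − 1.02375^(−36)).
Denominator 1 − (1+r)^(−36) = 0.570444713.
P = 226.314 / 0.570444713 ≈ 396.73.

£396.73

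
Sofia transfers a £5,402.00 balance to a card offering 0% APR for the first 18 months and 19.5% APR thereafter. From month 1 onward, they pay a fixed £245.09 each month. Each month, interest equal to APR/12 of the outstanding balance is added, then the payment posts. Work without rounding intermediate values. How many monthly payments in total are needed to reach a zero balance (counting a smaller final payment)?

23 months

Promo months 1–18 at r₀ = 0%/12 = 0; months 19+ at r₁ = 19.5%/12 = 0.01625.
After month 18 (no interest yet): B = £5,402.00 − 18·£245.09 = £990.38.
Then at r₁ with £245.09/mo: n₂ = −ln(1 − r₁·B/P)/ln(1+r₁) ≈ 4.21 → 5 more payments.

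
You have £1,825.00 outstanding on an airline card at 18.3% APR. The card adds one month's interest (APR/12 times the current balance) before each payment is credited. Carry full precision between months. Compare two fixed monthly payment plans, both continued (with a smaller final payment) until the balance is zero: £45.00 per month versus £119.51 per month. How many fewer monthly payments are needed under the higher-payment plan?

Monthly rate r = 18.3%/12 = 1.525% = 0.01525.
At £45.00/mo: n = ⌈−ln(1 − rB₀/P)/ln(1+r)⌉ = 64 payments (last £30.03); total interest = total paid − £1,825.00 = £1,040.03.
At £119.51/mo: 18 payments (last £61.95); total interest £268.62.
Payments saved = 64 − 18 = 46.

46 fewer payments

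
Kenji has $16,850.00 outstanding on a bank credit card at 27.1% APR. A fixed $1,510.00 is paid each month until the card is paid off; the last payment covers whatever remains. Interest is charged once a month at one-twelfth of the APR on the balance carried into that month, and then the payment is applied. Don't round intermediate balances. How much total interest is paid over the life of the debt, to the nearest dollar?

Monthly rate r = 27.1%/12 = 2.25833% = 0.0225833.
Payoff takes n = ⌈−ln(1 − rB₀/P)/ln(1+r)⌉ = ⌈13.002⌉ = 14 payments; the last is $2.94.
Total paid = 13·$1,510.00 + $2.94 = $19,632.94.
Total interest = total paid − principal = $19,632.94 − $16,850.00 = $2,782.94.

$2,783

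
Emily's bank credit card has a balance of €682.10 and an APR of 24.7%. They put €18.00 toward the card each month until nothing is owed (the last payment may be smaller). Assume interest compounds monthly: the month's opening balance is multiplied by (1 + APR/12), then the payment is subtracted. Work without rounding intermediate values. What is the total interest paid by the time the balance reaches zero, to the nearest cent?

Monthly rate r = 24.7%/12 = 2.05833% = 0.0205833.
Payoff takes n = ⌈−ln(1 − rB₀/P)/ln(1+r)⌉ = ⌈74.314⌉ = 75 payments; the last is €5.69.
Total paid = 74·€18.00 + €5.69 = €1,337.69.
Total interest = total paid − principal = €1,337.69 − €682.10 = €655.59.

€655.59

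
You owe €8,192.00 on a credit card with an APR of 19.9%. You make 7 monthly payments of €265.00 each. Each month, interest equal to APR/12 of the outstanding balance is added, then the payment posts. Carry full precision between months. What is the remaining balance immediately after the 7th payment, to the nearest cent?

€7,241.71

Monthly rate r = 19.9%/12 = 1.65833% = 0.0165833.
Each month: B ← B·(1+r) − €265.00.
Month 1: interest €135.85; balance after payment €8,062.85.
Month 2: interest €133.71; balance after payment €7,931.56.
Month 3: interest €131.53; balance after payment €7,798.09.
Month 4: interest €129.32; balance after payment €7,662.41.
Month 5: interest €127.07; balance after payment €7,524.48.
Month 6: interest €124.78; balance after payment €7,384.26.
Month 7: interest €122.46; balance after payment €7,241.71.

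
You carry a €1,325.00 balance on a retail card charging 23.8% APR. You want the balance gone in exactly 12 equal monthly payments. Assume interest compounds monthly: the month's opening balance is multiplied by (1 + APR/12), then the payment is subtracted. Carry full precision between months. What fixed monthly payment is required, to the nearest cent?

€125.16

Monthly rate r = 23.8%/12 = 1.98333% = 0.0198333.
Level-payment amortization: P = B₀·r / (1 − (1+r)^(−n)) = 1325.00·0.0198333 / (1 − 1.01983^(−12)).
Denominator 1 − (1+r)^(−12) = 0.209959116.
P = 26.2792 / 0.209959116 ≈ 125.16.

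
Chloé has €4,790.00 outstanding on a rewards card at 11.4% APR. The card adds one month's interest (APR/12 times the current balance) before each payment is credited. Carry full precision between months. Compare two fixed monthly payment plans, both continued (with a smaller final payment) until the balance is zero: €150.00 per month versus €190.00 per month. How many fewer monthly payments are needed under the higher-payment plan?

10 fewer payments

Monthly rate r = 11.4%/12 = 0.95% = 0.0095.
At €150.00/mo: n = ⌈−ln(1 − rB₀/P)/ln(1+r)⌉ = 39 payments (last €35.03); total interest = total paid − €4,790.00 = €945.03.
At €190.00/mo: 29 payments (last €181.59); total interest €711.59.
Payments saved = 39 − 29 = 10.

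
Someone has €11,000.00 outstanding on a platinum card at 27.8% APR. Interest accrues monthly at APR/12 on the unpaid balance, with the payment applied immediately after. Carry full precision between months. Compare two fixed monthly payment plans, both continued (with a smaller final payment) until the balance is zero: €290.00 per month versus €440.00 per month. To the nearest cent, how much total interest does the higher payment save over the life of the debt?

Monthly rate r = 27.8%/12 = 2.31667% = 0.0231667.
At €290.00/mo: n = ⌈−ln(1 − rB₀/P)/ln(1+r)⌉ = 93 payments (last €35.33); total interest = total paid − €11,000.00 = €15,715.33.
At €440.00/mo: 38 payments (last €349.14); total interest €5,629.14.
Interest saved = €15,715.33 − €5,629.14 = €10,086.19.

€10,086.19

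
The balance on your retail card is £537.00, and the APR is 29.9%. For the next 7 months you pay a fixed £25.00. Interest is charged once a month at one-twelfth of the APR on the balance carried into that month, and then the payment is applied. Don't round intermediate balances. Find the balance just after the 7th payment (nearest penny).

Monthly rate r = 29.9%/12 = 2.49167% = 0.0249167.
Each month: B ← B·(1+r) − £25.00.
Month 1: interest £13.38; balance after payment £525.38.
Month 2: interest £13.09; balance after payment £513.47.
Month 3: interest £12.79; balance after payment £501.26.
Month 4: interest £12.49; balance after payment £488.75.
Month 5: interest £12.18; balance after payment £475.93.
Month 6: interest £11.86; balance after payment £462.79.
Month 7: interest £11.53; balance after payment £449.32.

£449.32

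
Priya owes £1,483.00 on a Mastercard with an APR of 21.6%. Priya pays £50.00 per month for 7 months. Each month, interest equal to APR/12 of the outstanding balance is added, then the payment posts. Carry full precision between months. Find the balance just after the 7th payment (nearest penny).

Monthly rate r = 21.6%/12 = 1.8% = 0.018.
Each month: B ← B·(1+r) − £50.00.
Month 1: interest £26.69; balance after payment £1,459.69.
Month 2: interest £26.27; balance after payment £1,435.97.
Month 3: interest £25.85; balance after payment £1,411.82.
Month 4: interest £25.41; balance after payment £1,387.23.
Month 5: interest £24.97; balance after payment £1,362.20.
Month 6: interest £24.52; balance after payment £1,336.72.
Month 7: interest £24.06; balance after payment £1,310.78.

£1,310.78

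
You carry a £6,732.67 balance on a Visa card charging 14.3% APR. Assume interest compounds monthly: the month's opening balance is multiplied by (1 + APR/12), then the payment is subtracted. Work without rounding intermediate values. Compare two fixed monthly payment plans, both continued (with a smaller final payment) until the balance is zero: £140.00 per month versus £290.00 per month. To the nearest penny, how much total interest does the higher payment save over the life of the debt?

£2,130.21

Monthly rate r = 14.3%/12 = 1.19167% = 0.0119167.
At £140.00/mo: n = ⌈−ln(1 − rB₀/P)/ln(1+r)⌉ = 72 payments (last £119.15); total interest = total paid − £6,732.67 = £3,326.48.
At £290.00/mo: 28 payments (last £98.94); total interest £1,196.27.
Interest saved = £3,326.48 − £1,196.27 = £2,130.21.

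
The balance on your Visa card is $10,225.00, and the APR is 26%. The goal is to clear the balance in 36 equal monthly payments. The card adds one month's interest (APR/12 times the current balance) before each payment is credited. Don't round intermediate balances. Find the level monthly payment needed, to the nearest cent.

Monthly rate r = 26%/12 = 2.16667% = 0.0216667.
Level-payment amortization: P = B₀·r / (1 − (1+r)^(−n)) = 10225.00·0.0216667 / (1 − 1.02167^(−36)).
Denominator 1 − (1+r)^(−36) = 0.537759567.
P = 221.542 / 0.537759567 ≈ 411.97.

$411.97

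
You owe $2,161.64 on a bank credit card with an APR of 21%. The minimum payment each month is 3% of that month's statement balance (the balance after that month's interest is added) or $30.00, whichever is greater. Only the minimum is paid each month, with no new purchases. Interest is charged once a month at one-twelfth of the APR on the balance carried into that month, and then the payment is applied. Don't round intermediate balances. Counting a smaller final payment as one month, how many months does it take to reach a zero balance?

Monthly rate r = 21%/12 = 1.75% = 0.0175.
While 3% of the post-interest balance exceeds $30.00, each month B ← (B·(1+r))·(1 − 0.03), i.e. B shrinks by the factor (1+r)·0.97 = 0.98698.
This holds for months 1–61. Entering month 62 the balance is $971.54; 3% of the post-interest balance is now below $30.00, so the flat $30.00 minimum applies from here.
From month 62 a fixed $30.00 at rate r clears $971.54 in 49 more payments. Total: 61 + 49 = 110 months.

110 months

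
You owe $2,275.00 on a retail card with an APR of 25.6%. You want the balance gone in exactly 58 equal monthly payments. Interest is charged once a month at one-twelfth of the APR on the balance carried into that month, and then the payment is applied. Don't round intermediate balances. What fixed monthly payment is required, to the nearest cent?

Monthly rate r = 25.6%/12 = 2.13333% = 0.0213333.
Level-payment amortization: P = B₀·r / (1 − (1+r)^(−n)) = 2275.00·0.0213333 / (1 − 1.02133^(−58)).
Denominator 1 − (1+r)^(−58) = 0.706042437.
P = 48.5333 / 0.706042437 ≈ 68.74.

$68.74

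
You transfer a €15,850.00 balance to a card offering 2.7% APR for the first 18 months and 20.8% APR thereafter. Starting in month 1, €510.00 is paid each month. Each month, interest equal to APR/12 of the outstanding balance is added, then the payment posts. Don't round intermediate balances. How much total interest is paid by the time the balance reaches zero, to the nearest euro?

Promo months 1–18 at r₀ = 2.7%/12 = 0.00225; months 19+ at r₁ = 20.8%/12 = 0.0173333.
After month 18: iterate B ← B·(1+r₀) − €510.00 for 18 months → €7,146.66.
Then at r₁ with €510.00/mo: n₂ = −ln(1 − r₁·B/P)/ln(1+r₁) ≈ 16.19 → 17 more payments.
Total paid = 34·€510.00 + €98.42 = €17,438.42; interest = €17,438.42 − €15,850.00 = €1,588.42.

€1,588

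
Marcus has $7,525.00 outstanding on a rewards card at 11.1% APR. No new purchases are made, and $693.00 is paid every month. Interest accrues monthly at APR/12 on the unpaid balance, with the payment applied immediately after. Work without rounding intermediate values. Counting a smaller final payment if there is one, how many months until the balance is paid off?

Monthly rate r = 11.1%/12 = 0.925% = 0.00925.
Recurrence: B ← B·(1+r) − $693.00.
Month 1: interest $69.61; balance after payment $6,901.61.
Month 2: interest $63.84; balance after payment $6,272.45.
Closed form: n = −ln(1 − rB₀/P)/ln(1+r) = −ln(0.89956)/ln(1.00925) ≈ 11.496, so the balance reaches zero during payment 12.

12 payments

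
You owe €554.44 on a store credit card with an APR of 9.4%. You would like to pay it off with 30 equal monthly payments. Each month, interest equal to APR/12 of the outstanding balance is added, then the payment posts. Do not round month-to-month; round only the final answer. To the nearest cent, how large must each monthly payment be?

Monthly rate r = 9.4%/12 = 0.783333% = 0.00783333.
Level-payment amortization: P = B₀·r / (1 − (1+r)^(−n)) = 554.44·0.00783333 / (1 − 1.00783^(−30)).
Denominator 1 − (1+r)^(−30) = 0.208704942.
P = 4.34311 / 0.208704942 ≈ 20.81.

€20.81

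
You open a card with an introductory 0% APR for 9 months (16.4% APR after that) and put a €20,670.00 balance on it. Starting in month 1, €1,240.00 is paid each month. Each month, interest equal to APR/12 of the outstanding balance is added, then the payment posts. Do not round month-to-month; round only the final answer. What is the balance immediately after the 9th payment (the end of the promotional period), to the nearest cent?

Promo months 1–9 at r₀ = 0%/12 = 0; months 10+ at r₁ = 16.4%/12 = 0.0136667.
After month 9 (no interest yet): B = €20,670.00 − 9·€1,240.00 = €9,510.00.

€9,510.00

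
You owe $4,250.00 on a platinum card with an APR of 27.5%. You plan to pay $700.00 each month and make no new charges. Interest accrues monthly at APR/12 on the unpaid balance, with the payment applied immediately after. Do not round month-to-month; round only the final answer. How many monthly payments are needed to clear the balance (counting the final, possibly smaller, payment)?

7 months

Monthly rate r = 27.5%/12 = 2.29167% = 0.0229167.
Recurrence: B ← B·(1+r) − $700.00.
Month 1: interest $97.40; balance after payment $3,647.40.
Month 2: interest $83.59; balance after payment $3,030.98.
Closed form: n = −ln(1 − rB₀/P)/ln(1+r) = −ln(0.86086)/ln(1.02292) ≈ 6.612, so the balance reaches zero during payment 7.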